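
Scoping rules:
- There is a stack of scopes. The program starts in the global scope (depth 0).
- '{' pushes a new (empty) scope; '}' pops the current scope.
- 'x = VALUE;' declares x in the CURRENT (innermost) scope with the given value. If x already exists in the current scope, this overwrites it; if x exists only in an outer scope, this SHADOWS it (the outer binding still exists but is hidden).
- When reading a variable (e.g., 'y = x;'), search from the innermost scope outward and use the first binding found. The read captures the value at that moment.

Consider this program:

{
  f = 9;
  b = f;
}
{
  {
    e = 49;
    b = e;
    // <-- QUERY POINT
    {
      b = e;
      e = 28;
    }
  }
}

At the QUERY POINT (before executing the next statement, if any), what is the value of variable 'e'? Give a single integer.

Step 1: enter scope (depth=1)
Step 2: declare f=9 at depth 1
Step 3: declare b=(read f)=9 at depth 1
Step 4: exit scope (depth=0)
Step 5: enter scope (depth=1)
Step 6: enter scope (depth=2)
Step 7: declare e=49 at depth 2
Step 8: declare b=(read e)=49 at depth 2
Visible at query point: b=49 e=49

Answer: 49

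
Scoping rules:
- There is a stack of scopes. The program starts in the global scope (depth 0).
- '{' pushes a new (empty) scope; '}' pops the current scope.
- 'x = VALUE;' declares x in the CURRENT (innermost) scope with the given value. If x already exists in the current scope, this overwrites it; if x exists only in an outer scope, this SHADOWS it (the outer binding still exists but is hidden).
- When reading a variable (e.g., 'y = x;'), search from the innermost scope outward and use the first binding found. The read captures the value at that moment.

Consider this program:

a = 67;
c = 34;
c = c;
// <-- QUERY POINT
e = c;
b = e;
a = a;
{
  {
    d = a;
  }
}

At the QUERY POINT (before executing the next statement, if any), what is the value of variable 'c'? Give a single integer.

Answer: 34

Derivation:
Step 1: declare a=67 at depth 0
Step 2: declare c=34 at depth 0
Step 3: declare c=(read c)=34 at depth 0
Visible at query point: a=67 c=34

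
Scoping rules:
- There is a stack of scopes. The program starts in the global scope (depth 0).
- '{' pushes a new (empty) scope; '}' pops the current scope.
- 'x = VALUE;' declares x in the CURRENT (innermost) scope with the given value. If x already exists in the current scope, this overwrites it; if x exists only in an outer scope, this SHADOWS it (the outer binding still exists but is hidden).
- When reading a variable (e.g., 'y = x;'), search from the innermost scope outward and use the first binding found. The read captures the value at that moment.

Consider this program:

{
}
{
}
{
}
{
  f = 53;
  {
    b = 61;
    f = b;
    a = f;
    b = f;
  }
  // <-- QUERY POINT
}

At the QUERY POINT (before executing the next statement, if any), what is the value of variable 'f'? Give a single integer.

Answer: 53

Derivation:
Step 1: enter scope (depth=1)
Step 2: exit scope (depth=0)
Step 3: enter scope (depth=1)
Step 4: exit scope (depth=0)
Step 5: enter scope (depth=1)
Step 6: exit scope (depth=0)
Step 7: enter scope (depth=1)
Step 8: declare f=53 at depth 1
Step 9: enter scope (depth=2)
Step 10: declare b=61 at depth 2
Step 11: declare f=(read b)=61 at depth 2
Step 12: declare a=(read f)=61 at depth 2
Step 13: declare b=(read f)=61 at depth 2
Step 14: exit scope (depth=1)
Visible at query point: f=53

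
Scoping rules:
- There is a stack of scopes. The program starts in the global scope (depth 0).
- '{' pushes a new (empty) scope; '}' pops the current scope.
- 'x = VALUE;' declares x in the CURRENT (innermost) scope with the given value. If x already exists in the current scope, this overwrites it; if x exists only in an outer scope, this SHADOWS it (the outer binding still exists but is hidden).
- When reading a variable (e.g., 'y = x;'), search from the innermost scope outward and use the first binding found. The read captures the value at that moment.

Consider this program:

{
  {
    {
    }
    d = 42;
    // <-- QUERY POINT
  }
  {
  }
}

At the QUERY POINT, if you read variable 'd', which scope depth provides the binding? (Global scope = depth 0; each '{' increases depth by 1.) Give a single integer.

Step 1: enter scope (depth=1)
Step 2: enter scope (depth=2)
Step 3: enter scope (depth=3)
Step 4: exit scope (depth=2)
Step 5: declare d=42 at depth 2
Visible at query point: d=42

Answer: 2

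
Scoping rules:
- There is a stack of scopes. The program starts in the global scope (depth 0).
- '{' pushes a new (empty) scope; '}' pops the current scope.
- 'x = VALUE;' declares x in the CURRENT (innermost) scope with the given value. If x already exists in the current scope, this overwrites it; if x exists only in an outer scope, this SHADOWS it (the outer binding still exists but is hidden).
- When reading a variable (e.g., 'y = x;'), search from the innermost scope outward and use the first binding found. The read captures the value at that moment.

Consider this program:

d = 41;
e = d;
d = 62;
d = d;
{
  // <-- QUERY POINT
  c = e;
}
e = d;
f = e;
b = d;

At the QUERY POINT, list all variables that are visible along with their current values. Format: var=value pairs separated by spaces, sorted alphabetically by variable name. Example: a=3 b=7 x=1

Answer: d=62 e=41

Derivation:
Step 1: declare d=41 at depth 0
Step 2: declare e=(read d)=41 at depth 0
Step 3: declare d=62 at depth 0
Step 4: declare d=(read d)=62 at depth 0
Step 5: enter scope (depth=1)
Visible at query point: d=62 e=41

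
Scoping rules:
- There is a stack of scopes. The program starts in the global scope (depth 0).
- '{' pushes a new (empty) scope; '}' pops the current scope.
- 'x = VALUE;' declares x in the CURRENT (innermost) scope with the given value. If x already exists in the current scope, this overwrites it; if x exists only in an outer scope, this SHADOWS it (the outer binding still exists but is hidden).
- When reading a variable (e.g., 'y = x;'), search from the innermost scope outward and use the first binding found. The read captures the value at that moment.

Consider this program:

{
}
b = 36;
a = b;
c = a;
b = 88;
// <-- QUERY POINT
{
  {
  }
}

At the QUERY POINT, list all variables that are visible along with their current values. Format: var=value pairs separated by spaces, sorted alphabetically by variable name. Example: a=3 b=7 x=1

Step 1: enter scope (depth=1)
Step 2: exit scope (depth=0)
Step 3: declare b=36 at depth 0
Step 4: declare a=(read b)=36 at depth 0
Step 5: declare c=(read a)=36 at depth 0
Step 6: declare b=88 at depth 0
Visible at query point: a=36 b=88 c=36

Answer: a=36 b=88 c=36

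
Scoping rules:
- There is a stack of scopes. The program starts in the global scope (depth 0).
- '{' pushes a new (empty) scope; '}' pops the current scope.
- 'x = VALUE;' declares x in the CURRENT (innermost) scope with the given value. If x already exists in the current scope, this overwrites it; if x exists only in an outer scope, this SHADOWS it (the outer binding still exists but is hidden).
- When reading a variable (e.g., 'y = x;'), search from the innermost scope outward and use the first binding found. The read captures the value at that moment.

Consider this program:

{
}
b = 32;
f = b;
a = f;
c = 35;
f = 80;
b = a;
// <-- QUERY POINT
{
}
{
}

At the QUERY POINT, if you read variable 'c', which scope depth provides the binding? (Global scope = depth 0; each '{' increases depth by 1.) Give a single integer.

Answer: 0

Derivation:
Step 1: enter scope (depth=1)
Step 2: exit scope (depth=0)
Step 3: declare b=32 at depth 0
Step 4: declare f=(read b)=32 at depth 0
Step 5: declare a=(read f)=32 at depth 0
Step 6: declare c=35 at depth 0
Step 7: declare f=80 at depth 0
Step 8: declare b=(read a)=32 at depth 0
Visible at query point: a=32 b=32 c=35 f=80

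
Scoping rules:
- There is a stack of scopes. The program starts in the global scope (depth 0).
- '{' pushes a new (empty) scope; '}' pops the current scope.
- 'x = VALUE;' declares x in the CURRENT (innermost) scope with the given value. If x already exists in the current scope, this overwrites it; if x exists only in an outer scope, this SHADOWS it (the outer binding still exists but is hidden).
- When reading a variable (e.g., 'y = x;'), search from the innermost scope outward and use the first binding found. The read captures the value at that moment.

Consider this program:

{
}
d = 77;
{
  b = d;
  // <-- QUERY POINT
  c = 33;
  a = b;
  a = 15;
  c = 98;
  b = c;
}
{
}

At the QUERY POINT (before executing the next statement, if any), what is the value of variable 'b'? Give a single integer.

Answer: 77

Derivation:
Step 1: enter scope (depth=1)
Step 2: exit scope (depth=0)
Step 3: declare d=77 at depth 0
Step 4: enter scope (depth=1)
Step 5: declare b=(read d)=77 at depth 1
Visible at query point: b=77 d=77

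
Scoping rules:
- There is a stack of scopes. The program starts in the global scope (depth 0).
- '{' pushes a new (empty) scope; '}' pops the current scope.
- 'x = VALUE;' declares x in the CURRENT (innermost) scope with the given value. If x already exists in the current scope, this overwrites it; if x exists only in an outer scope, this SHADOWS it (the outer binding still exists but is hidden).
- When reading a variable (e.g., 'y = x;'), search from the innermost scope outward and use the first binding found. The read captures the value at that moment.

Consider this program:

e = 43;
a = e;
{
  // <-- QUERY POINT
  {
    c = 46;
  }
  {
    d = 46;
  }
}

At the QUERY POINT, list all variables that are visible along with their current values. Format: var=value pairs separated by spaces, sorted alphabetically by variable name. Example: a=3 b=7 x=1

Answer: a=43 e=43

Derivation:
Step 1: declare e=43 at depth 0
Step 2: declare a=(read e)=43 at depth 0
Step 3: enter scope (depth=1)
Visible at query point: a=43 e=43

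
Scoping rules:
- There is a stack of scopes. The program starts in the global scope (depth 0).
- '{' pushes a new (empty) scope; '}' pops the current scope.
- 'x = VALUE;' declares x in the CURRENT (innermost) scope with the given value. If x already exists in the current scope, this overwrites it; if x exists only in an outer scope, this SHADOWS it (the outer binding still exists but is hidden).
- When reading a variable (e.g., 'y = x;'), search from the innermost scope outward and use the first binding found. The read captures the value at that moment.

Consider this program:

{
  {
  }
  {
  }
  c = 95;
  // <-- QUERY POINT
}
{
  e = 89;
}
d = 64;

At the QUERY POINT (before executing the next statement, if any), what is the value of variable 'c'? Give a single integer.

Answer: 95

Derivation:
Step 1: enter scope (depth=1)
Step 2: enter scope (depth=2)
Step 3: exit scope (depth=1)
Step 4: enter scope (depth=2)
Step 5: exit scope (depth=1)
Step 6: declare c=95 at depth 1
Visible at query point: c=95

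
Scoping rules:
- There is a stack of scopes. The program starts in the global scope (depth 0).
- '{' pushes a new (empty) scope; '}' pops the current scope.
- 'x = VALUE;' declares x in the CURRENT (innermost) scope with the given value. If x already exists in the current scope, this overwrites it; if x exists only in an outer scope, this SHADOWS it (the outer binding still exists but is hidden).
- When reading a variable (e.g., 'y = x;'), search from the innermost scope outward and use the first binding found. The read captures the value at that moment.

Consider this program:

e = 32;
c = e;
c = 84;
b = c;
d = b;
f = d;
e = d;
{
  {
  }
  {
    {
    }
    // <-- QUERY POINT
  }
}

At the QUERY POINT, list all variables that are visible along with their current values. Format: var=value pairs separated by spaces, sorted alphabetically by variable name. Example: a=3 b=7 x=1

Answer: b=84 c=84 d=84 e=84 f=84

Derivation:
Step 1: declare e=32 at depth 0
Step 2: declare c=(read e)=32 at depth 0
Step 3: declare c=84 at depth 0
Step 4: declare b=(read c)=84 at depth 0
Step 5: declare d=(read b)=84 at depth 0
Step 6: declare f=(read d)=84 at depth 0
Step 7: declare e=(read d)=84 at depth 0
Step 8: enter scope (depth=1)
Step 9: enter scope (depth=2)
Step 10: exit scope (depth=1)
Step 11: enter scope (depth=2)
Step 12: enter scope (depth=3)
Step 13: exit scope (depth=2)
Visible at query point: b=84 c=84 d=84 e=84 f=84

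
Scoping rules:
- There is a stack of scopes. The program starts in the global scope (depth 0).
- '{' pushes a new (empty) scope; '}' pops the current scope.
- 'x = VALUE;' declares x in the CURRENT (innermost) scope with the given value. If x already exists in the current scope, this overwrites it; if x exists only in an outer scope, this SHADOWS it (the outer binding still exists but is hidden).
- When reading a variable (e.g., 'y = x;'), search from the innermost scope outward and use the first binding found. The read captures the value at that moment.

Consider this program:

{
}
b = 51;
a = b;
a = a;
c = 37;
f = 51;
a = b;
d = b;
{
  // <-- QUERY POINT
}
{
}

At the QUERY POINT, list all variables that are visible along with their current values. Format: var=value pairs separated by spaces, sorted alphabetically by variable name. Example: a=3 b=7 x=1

Answer: a=51 b=51 c=37 d=51 f=51

Derivation:
Step 1: enter scope (depth=1)
Step 2: exit scope (depth=0)
Step 3: declare b=51 at depth 0
Step 4: declare a=(read b)=51 at depth 0
Step 5: declare a=(read a)=51 at depth 0
Step 6: declare c=37 at depth 0
Step 7: declare f=51 at depth 0
Step 8: declare a=(read b)=51 at depth 0
Step 9: declare d=(read b)=51 at depth 0
Step 10: enter scope (depth=1)
Visible at query point: a=51 b=51 c=37 d=51 f=51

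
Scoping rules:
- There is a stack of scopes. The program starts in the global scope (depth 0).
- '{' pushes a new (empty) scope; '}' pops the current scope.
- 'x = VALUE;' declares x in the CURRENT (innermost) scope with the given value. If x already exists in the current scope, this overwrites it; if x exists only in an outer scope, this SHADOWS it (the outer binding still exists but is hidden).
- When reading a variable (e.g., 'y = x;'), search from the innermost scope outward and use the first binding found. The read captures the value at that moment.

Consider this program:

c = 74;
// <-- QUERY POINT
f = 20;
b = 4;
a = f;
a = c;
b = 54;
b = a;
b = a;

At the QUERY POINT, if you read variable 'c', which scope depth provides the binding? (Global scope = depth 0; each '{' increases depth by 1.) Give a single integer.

Answer: 0

Derivation:
Step 1: declare c=74 at depth 0
Visible at query point: c=74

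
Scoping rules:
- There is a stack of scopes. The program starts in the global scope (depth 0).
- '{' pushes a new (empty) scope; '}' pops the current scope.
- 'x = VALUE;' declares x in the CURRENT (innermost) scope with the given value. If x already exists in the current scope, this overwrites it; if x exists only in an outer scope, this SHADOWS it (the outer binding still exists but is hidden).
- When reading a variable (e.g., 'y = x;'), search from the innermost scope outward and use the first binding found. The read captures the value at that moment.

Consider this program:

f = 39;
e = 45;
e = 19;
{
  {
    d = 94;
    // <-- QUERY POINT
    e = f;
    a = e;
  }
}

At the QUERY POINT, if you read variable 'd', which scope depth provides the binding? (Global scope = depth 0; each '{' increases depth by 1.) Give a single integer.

Step 1: declare f=39 at depth 0
Step 2: declare e=45 at depth 0
Step 3: declare e=19 at depth 0
Step 4: enter scope (depth=1)
Step 5: enter scope (depth=2)
Step 6: declare d=94 at depth 2
Visible at query point: d=94 e=19 f=39

Answer: 2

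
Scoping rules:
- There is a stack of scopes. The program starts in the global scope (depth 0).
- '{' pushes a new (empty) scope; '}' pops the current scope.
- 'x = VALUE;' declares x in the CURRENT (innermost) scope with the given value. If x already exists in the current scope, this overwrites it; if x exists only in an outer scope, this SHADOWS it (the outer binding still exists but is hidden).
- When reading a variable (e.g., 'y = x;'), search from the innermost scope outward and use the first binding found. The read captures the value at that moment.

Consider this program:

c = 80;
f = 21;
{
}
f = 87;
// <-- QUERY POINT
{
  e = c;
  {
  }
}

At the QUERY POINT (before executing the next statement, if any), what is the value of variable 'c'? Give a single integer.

Answer: 80

Derivation:
Step 1: declare c=80 at depth 0
Step 2: declare f=21 at depth 0
Step 3: enter scope (depth=1)
Step 4: exit scope (depth=0)
Step 5: declare f=87 at depth 0
Visible at query point: c=80 f=87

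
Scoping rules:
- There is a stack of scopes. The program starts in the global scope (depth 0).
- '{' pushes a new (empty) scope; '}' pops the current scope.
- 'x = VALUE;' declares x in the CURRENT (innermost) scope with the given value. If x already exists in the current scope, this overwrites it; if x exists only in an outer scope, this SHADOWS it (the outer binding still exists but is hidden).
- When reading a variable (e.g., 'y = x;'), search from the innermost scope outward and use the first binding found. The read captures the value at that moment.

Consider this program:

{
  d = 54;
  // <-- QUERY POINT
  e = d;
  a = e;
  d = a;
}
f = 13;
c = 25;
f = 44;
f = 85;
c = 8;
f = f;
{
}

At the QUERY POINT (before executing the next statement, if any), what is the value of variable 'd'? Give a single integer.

Answer: 54

Derivation:
Step 1: enter scope (depth=1)
Step 2: declare d=54 at depth 1
Visible at query point: d=54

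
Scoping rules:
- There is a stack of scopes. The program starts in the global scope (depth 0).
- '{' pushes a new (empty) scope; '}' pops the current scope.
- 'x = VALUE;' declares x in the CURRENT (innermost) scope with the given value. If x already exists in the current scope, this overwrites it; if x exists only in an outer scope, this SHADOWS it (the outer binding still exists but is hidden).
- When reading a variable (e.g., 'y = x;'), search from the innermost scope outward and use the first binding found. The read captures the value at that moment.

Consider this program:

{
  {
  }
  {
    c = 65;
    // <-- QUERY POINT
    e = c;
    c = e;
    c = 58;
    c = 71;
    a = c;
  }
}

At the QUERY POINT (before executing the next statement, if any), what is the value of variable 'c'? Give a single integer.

Step 1: enter scope (depth=1)
Step 2: enter scope (depth=2)
Step 3: exit scope (depth=1)
Step 4: enter scope (depth=2)
Step 5: declare c=65 at depth 2
Visible at query point: c=65

Answer: 65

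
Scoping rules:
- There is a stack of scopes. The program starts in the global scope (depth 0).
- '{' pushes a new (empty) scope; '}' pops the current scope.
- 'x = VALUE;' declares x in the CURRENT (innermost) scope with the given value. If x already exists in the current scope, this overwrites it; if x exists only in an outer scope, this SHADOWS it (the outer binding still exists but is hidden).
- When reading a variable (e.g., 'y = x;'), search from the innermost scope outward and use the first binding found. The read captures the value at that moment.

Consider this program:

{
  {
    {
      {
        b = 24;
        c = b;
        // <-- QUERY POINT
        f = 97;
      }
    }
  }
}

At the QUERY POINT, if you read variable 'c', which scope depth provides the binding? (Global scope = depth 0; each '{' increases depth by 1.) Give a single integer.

Step 1: enter scope (depth=1)
Step 2: enter scope (depth=2)
Step 3: enter scope (depth=3)
Step 4: enter scope (depth=4)
Step 5: declare b=24 at depth 4
Step 6: declare c=(read b)=24 at depth 4
Visible at query point: b=24 c=24

Answer: 4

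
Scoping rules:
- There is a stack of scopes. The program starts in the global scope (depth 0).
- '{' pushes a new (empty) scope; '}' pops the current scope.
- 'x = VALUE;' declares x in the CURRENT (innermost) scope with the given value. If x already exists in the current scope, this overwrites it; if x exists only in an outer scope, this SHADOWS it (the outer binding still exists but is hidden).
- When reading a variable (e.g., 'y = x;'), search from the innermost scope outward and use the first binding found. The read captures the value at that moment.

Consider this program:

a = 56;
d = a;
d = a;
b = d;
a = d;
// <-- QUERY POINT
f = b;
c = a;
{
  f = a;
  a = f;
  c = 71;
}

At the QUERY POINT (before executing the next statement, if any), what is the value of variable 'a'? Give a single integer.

Step 1: declare a=56 at depth 0
Step 2: declare d=(read a)=56 at depth 0
Step 3: declare d=(read a)=56 at depth 0
Step 4: declare b=(read d)=56 at depth 0
Step 5: declare a=(read d)=56 at depth 0
Visible at query point: a=56 b=56 d=56

Answer: 56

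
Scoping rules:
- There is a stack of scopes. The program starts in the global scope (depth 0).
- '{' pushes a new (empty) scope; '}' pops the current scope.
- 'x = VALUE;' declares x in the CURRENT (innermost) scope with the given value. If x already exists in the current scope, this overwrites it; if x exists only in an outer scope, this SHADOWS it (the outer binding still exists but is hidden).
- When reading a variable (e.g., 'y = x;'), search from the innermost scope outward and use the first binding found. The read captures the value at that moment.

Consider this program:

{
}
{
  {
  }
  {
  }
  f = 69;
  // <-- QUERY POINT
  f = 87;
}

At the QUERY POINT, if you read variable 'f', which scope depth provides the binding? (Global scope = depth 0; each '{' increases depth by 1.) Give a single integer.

Answer: 1

Derivation:
Step 1: enter scope (depth=1)
Step 2: exit scope (depth=0)
Step 3: enter scope (depth=1)
Step 4: enter scope (depth=2)
Step 5: exit scope (depth=1)
Step 6: enter scope (depth=2)
Step 7: exit scope (depth=1)
Step 8: declare f=69 at depth 1
Visible at query point: f=69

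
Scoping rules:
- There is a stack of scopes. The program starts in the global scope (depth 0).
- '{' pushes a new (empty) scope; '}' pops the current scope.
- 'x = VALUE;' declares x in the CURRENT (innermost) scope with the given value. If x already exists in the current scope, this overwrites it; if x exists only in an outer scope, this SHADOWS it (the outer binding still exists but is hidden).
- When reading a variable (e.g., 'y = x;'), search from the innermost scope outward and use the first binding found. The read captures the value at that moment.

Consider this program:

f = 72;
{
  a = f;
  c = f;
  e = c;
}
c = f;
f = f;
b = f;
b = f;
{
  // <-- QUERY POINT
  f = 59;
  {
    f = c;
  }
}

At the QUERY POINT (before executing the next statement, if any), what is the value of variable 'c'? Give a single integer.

Step 1: declare f=72 at depth 0
Step 2: enter scope (depth=1)
Step 3: declare a=(read f)=72 at depth 1
Step 4: declare c=(read f)=72 at depth 1
Step 5: declare e=(read c)=72 at depth 1
Step 6: exit scope (depth=0)
Step 7: declare c=(read f)=72 at depth 0
Step 8: declare f=(read f)=72 at depth 0
Step 9: declare b=(read f)=72 at depth 0
Step 10: declare b=(read f)=72 at depth 0
Step 11: enter scope (depth=1)
Visible at query point: b=72 c=72 f=72

Answer: 72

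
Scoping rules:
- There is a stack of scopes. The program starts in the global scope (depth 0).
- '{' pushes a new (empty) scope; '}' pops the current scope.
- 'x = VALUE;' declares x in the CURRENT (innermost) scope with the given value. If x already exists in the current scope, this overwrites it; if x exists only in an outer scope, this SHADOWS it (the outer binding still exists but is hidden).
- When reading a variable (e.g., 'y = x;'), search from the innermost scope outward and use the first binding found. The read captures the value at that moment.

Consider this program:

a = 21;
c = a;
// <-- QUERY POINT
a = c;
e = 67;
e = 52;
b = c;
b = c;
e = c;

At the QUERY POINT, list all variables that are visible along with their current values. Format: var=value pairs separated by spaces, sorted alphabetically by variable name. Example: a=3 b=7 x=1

Answer: a=21 c=21

Derivation:
Step 1: declare a=21 at depth 0
Step 2: declare c=(read a)=21 at depth 0
Visible at query point: a=21 c=21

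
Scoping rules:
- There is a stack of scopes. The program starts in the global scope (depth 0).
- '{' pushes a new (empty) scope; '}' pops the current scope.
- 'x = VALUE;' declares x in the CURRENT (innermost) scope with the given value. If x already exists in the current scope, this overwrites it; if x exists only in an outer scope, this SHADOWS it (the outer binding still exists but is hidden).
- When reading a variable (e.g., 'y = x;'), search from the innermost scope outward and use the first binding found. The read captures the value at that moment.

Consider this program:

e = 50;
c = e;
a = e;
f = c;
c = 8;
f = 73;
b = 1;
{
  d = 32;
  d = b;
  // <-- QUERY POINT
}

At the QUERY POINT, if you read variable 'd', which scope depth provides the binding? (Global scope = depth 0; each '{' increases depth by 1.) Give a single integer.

Step 1: declare e=50 at depth 0
Step 2: declare c=(read e)=50 at depth 0
Step 3: declare a=(read e)=50 at depth 0
Step 4: declare f=(read c)=50 at depth 0
Step 5: declare c=8 at depth 0
Step 6: declare f=73 at depth 0
Step 7: declare b=1 at depth 0
Step 8: enter scope (depth=1)
Step 9: declare d=32 at depth 1
Step 10: declare d=(read b)=1 at depth 1
Visible at query point: a=50 b=1 c=8 d=1 e=50 f=73

Answer: 1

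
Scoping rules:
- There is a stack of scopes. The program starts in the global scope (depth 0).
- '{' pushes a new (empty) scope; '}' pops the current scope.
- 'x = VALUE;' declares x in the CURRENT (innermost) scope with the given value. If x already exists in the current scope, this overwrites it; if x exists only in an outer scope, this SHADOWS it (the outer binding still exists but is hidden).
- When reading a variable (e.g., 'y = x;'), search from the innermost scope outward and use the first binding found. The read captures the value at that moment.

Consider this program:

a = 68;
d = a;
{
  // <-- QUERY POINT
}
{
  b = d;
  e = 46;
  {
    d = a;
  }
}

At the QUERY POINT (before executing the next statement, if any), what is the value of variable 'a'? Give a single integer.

Answer: 68

Derivation:
Step 1: declare a=68 at depth 0
Step 2: declare d=(read a)=68 at depth 0
Step 3: enter scope (depth=1)
Visible at query point: a=68 d=68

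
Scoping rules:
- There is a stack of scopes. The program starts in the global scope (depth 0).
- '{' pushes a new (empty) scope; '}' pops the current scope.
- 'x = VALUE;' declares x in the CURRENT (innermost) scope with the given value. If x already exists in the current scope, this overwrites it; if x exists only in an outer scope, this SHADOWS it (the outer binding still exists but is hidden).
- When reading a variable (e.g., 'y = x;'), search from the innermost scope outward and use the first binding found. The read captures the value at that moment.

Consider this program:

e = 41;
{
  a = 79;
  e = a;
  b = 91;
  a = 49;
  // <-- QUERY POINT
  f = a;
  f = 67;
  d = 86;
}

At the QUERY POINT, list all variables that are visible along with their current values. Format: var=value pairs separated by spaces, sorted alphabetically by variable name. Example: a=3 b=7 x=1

Step 1: declare e=41 at depth 0
Step 2: enter scope (depth=1)
Step 3: declare a=79 at depth 1
Step 4: declare e=(read a)=79 at depth 1
Step 5: declare b=91 at depth 1
Step 6: declare a=49 at depth 1
Visible at query point: a=49 b=91 e=79

Answer: a=49 b=91 e=79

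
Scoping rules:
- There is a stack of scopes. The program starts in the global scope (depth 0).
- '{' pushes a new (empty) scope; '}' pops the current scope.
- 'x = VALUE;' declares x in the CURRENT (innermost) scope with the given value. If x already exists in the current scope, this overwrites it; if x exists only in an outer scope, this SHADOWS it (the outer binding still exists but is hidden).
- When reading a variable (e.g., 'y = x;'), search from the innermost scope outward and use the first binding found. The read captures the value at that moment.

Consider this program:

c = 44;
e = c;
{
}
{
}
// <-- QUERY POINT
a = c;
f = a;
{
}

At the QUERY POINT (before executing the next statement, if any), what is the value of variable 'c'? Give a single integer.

Answer: 44

Derivation:
Step 1: declare c=44 at depth 0
Step 2: declare e=(read c)=44 at depth 0
Step 3: enter scope (depth=1)
Step 4: exit scope (depth=0)
Step 5: enter scope (depth=1)
Step 6: exit scope (depth=0)
Visible at query point: c=44 e=44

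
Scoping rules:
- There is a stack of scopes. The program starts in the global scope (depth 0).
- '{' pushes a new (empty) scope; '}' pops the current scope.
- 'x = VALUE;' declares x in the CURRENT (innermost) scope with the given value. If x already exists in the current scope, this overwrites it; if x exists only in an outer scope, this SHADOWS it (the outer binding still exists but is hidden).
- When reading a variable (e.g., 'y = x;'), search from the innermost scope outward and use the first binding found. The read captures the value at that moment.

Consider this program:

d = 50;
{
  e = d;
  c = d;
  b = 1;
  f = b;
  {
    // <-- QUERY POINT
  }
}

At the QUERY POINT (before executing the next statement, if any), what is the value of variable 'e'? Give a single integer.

Step 1: declare d=50 at depth 0
Step 2: enter scope (depth=1)
Step 3: declare e=(read d)=50 at depth 1
Step 4: declare c=(read d)=50 at depth 1
Step 5: declare b=1 at depth 1
Step 6: declare f=(read b)=1 at depth 1
Step 7: enter scope (depth=2)
Visible at query point: b=1 c=50 d=50 e=50 f=1

Answer: 50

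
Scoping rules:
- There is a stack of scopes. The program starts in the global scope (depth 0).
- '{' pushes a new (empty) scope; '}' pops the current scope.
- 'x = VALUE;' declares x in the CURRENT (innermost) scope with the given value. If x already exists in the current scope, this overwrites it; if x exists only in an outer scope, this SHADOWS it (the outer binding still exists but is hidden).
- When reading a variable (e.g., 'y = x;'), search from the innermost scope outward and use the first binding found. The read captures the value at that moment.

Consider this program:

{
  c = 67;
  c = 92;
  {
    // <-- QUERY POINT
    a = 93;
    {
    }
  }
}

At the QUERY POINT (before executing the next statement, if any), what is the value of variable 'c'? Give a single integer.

Answer: 92

Derivation:
Step 1: enter scope (depth=1)
Step 2: declare c=67 at depth 1
Step 3: declare c=92 at depth 1
Step 4: enter scope (depth=2)
Visible at query point: c=92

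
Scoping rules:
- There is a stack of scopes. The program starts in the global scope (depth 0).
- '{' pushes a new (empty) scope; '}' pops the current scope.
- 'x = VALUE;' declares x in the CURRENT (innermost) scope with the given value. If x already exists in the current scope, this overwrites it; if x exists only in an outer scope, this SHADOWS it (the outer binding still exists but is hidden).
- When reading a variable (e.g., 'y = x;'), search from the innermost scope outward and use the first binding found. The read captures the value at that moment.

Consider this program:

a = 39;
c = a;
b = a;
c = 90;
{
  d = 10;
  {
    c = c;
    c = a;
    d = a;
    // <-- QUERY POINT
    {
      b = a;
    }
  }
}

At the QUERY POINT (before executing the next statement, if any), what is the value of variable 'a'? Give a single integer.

Step 1: declare a=39 at depth 0
Step 2: declare c=(read a)=39 at depth 0
Step 3: declare b=(read a)=39 at depth 0
Step 4: declare c=90 at depth 0
Step 5: enter scope (depth=1)
Step 6: declare d=10 at depth 1
Step 7: enter scope (depth=2)
Step 8: declare c=(read c)=90 at depth 2
Step 9: declare c=(read a)=39 at depth 2
Step 10: declare d=(read a)=39 at depth 2
Visible at query point: a=39 b=39 c=39 d=39

Answer: 39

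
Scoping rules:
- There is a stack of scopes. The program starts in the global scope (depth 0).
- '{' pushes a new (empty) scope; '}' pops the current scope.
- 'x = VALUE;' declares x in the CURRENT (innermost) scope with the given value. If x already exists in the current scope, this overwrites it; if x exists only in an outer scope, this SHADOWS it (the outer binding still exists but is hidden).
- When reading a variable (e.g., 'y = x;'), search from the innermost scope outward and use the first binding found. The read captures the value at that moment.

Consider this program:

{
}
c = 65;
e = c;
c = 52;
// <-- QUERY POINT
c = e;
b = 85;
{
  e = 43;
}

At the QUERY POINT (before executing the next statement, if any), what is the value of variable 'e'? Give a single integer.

Answer: 65

Derivation:
Step 1: enter scope (depth=1)
Step 2: exit scope (depth=0)
Step 3: declare c=65 at depth 0
Step 4: declare e=(read c)=65 at depth 0
Step 5: declare c=52 at depth 0
Visible at query point: c=52 e=65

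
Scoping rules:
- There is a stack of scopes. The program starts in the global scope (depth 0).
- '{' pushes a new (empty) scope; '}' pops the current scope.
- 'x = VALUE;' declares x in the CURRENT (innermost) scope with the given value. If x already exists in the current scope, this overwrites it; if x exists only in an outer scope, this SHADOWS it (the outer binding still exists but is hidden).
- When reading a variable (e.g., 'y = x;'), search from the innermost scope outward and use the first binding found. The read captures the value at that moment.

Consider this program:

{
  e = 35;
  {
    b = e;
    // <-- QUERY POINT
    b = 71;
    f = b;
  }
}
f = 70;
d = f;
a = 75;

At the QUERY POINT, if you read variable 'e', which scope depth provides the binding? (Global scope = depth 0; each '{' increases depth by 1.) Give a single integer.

Step 1: enter scope (depth=1)
Step 2: declare e=35 at depth 1
Step 3: enter scope (depth=2)
Step 4: declare b=(read e)=35 at depth 2
Visible at query point: b=35 e=35

Answer: 1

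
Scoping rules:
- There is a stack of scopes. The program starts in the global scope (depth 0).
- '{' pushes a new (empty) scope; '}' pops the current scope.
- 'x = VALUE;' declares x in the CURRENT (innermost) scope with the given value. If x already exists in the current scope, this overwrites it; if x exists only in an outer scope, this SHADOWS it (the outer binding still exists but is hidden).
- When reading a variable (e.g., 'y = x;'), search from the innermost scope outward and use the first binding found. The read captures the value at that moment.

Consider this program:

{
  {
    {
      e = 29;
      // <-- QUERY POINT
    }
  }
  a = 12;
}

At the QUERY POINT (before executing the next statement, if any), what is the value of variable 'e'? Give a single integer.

Step 1: enter scope (depth=1)
Step 2: enter scope (depth=2)
Step 3: enter scope (depth=3)
Step 4: declare e=29 at depth 3
Visible at query point: e=29

Answer: 29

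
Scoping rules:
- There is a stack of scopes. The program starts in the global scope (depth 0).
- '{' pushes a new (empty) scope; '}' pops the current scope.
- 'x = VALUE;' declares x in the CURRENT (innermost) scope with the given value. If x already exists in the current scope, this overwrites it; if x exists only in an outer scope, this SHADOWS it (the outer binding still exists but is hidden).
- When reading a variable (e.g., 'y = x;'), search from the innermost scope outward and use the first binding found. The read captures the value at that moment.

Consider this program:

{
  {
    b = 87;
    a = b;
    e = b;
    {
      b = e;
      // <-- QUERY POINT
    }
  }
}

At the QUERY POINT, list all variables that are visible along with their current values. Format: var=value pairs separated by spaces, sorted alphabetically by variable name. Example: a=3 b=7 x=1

Step 1: enter scope (depth=1)
Step 2: enter scope (depth=2)
Step 3: declare b=87 at depth 2
Step 4: declare a=(read b)=87 at depth 2
Step 5: declare e=(read b)=87 at depth 2
Step 6: enter scope (depth=3)
Step 7: declare b=(read e)=87 at depth 3
Visible at query point: a=87 b=87 e=87

Answer: a=87 b=87 e=87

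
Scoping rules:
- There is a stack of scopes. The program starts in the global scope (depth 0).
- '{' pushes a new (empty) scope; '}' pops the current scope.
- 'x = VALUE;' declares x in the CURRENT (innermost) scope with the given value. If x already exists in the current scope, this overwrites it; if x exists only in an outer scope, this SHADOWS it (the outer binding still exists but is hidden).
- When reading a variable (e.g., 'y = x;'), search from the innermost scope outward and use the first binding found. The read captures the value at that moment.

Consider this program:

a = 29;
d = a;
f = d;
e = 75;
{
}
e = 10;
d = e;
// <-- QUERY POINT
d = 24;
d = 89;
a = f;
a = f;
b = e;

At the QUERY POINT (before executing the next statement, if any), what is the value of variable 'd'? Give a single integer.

Answer: 10

Derivation:
Step 1: declare a=29 at depth 0
Step 2: declare d=(read a)=29 at depth 0
Step 3: declare f=(read d)=29 at depth 0
Step 4: declare e=75 at depth 0
Step 5: enter scope (depth=1)
Step 6: exit scope (depth=0)
Step 7: declare e=10 at depth 0
Step 8: declare d=(read e)=10 at depth 0
Visible at query point: a=29 d=10 e=10 f=29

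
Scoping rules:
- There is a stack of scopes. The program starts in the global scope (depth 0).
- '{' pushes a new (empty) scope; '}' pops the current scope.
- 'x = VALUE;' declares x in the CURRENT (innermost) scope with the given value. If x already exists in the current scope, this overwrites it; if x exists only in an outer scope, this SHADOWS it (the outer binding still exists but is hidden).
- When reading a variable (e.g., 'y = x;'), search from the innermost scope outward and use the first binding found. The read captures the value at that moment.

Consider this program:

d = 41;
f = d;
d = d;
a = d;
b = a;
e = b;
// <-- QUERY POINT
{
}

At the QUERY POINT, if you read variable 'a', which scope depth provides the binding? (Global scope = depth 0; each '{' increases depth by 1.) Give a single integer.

Answer: 0

Derivation:
Step 1: declare d=41 at depth 0
Step 2: declare f=(read d)=41 at depth 0
Step 3: declare d=(read d)=41 at depth 0
Step 4: declare a=(read d)=41 at depth 0
Step 5: declare b=(read a)=41 at depth 0
Step 6: declare e=(read b)=41 at depth 0
Visible at query point: a=41 b=41 d=41 e=41 f=41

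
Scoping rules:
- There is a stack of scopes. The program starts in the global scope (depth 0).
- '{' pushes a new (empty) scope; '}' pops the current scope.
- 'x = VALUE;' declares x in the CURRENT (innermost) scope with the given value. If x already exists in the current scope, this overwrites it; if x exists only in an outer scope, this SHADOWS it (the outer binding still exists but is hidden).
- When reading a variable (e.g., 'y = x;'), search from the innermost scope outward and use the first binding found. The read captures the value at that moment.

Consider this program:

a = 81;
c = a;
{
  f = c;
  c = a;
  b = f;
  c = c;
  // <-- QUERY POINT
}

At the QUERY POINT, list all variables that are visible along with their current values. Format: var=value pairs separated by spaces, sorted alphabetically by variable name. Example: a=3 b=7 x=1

Step 1: declare a=81 at depth 0
Step 2: declare c=(read a)=81 at depth 0
Step 3: enter scope (depth=1)
Step 4: declare f=(read c)=81 at depth 1
Step 5: declare c=(read a)=81 at depth 1
Step 6: declare b=(read f)=81 at depth 1
Step 7: declare c=(read c)=81 at depth 1
Visible at query point: a=81 b=81 c=81 f=81

Answer: a=81 b=81 c=81 f=81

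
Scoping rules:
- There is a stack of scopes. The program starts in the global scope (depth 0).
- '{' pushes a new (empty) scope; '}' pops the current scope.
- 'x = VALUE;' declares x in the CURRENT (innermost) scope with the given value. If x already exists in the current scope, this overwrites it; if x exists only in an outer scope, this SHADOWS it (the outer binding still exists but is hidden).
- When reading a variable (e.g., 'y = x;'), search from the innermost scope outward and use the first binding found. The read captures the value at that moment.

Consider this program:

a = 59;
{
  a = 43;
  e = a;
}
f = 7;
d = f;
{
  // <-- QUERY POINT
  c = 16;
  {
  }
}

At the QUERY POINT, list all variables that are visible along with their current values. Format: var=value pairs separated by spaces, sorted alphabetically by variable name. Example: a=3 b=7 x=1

Step 1: declare a=59 at depth 0
Step 2: enter scope (depth=1)
Step 3: declare a=43 at depth 1
Step 4: declare e=(read a)=43 at depth 1
Step 5: exit scope (depth=0)
Step 6: declare f=7 at depth 0
Step 7: declare d=(read f)=7 at depth 0
Step 8: enter scope (depth=1)
Visible at query point: a=59 d=7 f=7

Answer: a=59 d=7 f=7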